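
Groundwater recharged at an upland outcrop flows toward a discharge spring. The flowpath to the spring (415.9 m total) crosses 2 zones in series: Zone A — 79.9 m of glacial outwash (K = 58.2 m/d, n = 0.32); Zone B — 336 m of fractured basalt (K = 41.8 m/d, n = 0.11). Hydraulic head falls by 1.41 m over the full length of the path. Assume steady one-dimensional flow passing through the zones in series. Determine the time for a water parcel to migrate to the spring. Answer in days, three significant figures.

417 days

Steady 1-D flow in series ⇒ the Darcy flux q is identical in every zone and the zone head losses add (resistances L/K in series).
Σ(L/K) = 79.9/58.2 + 336/41.8 = 1.373 + 8.038 = 9.411 d
q = ΔH / Σ(L/K) = 1.41 / 9.411 = 0.1498 m/d (same in every zone)
Zone A: v = q/n = 0.1498/0.32 = 0.4682 m/d → t_A = 79.9/0.4682 = 170.7 d
Zone B: v = q/n = 0.1498/0.11 = 1.362 m/d → t_B = 336/1.362 = 246.7 d
Total t = 170.7 + 246.7 = 417.3 d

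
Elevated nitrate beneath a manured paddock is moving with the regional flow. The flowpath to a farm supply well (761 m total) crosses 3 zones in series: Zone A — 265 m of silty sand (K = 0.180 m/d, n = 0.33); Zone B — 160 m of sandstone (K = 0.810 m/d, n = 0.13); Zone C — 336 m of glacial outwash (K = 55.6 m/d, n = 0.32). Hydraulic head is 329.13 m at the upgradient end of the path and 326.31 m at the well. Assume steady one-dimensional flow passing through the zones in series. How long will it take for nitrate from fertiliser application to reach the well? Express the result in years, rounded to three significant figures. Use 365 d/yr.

351 years

Total head drop ΔH = 329.13 − 326.31 = 2.82 m
Steady 1-D flow in series ⇒ the Darcy flux q is identical in every zone and the zone head losses add (resistances L/K in series).
Σ(L/K) = 265/0.180 + 160/0.810 + 336/55.6 = 1472 + 197.5 + 6.043 = 1676 d
q = ΔH / Σ(L/K) = 2.82 / 1676 = 0.001683 m/d (same in every zone)
Zone A: v = q/n = 0.001683/0.33 = 0.005099 m/d → t_A = 265/0.005099 = 51970 d
Zone B: v = q/n = 0.001683/0.13 = 0.01294 m/d → t_B = 160/0.01294 = 12360 d
Zone C: v = q/n = 0.001683/0.32 = 0.005259 m/d → t_C = 336/0.005259 = 63890 d
Total t = 51970 + 12360 + 63890 = 128200 d
   = 128200 / 365 = 351 yr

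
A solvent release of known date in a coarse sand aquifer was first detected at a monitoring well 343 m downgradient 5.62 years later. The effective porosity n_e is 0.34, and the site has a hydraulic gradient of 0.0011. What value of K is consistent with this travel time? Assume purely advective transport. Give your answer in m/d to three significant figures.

51.7 m/d

t = 5.62 years = 2051 d
v = L / t = 343 / 2051 = 0.1672 m/d
K = v · n / i = 0.1672 × 0.34 / 0.0011 = 51.7 m/d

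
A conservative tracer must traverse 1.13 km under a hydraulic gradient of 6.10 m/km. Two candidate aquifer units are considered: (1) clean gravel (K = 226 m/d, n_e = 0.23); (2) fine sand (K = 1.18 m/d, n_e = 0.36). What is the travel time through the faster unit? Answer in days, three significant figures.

189 days

Unit 1 (clean gravel): v = 226×0.0061/0.23 = 5.994 m/d, t = 1130/5.994 = 188.5 d
Unit 2 (fine sand): v = 1.18×0.0061/0.36 = 0.01999 m/d, t = 1130/0.01999 = 56520 d
Faster unit: t = 189 d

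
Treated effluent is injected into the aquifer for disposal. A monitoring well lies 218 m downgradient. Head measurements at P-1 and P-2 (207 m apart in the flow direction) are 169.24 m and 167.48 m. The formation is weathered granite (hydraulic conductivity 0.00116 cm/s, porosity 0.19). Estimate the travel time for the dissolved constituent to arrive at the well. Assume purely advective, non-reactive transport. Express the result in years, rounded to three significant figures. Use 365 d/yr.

Hydraulic gradient i = (169.24 − 167.48) / 207 = 1.76 / 207 = 0.008502
K = 0.00116 cm/s × 864 = 1.002 m/d
Specific discharge q = 1.002 × 0.008502 = 0.008521 m/d
Seepage velocity v = q / n = 0.008521 / 0.19 = 0.04485 m/d
t = L / v = 218 / 0.04485 = 4861 d
   = 4861 / 365 = 13.3 yr

13.3 years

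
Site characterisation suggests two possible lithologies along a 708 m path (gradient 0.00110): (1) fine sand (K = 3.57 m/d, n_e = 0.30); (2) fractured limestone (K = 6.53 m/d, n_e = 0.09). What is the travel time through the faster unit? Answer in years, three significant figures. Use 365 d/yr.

Unit 1 (fine sand): v = 3.57×0.0011/0.30 = 0.01309 m/d, t = 708/0.01309 = 54090 d
Unit 2 (fractured limestone): v = 6.53×0.0011/0.09 = 0.07981 m/d, t = 708/0.07981 = 8871 d
Faster: 8871 d / 365 = 24.3 yr

24.3 years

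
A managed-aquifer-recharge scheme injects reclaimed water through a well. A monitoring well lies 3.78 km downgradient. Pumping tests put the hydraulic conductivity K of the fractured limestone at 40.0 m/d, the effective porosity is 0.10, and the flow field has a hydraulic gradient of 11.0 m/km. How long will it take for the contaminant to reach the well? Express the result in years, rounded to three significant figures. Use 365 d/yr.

Specific discharge q = 40.0 × 0.011 = 0.4400 m/d
Average linear velocity = 0.4400 / 0.10 = 4.400 m/d
L = 3.78 km = 3780 m
t = L / v = 3780 / 4.400 = 859.1 d
   = 859.1 / 365 = 2.35 yr

2.35 years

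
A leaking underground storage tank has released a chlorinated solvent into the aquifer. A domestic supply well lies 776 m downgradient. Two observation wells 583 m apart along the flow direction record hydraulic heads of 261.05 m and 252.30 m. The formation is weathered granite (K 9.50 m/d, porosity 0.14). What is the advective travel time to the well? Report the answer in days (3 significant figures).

762 days

Hydraulic gradient i = (261.05 − 252.30) / 583 = 8.75 / 583 = 0.01501
q = Ki = 9.50 × 0.01501 = 0.1426 m/d
v_s = q/n_e = 0.1426/0.14 = 1.018 m/d
t = L / v = 776 / 1.018 = 762.0 d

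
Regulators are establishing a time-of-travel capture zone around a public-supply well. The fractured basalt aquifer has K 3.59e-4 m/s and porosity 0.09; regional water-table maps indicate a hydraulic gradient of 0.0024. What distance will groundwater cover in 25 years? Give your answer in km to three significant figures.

7.55 km

K = 3.59e-4 m/s × 86400 s/d = 31.02 m/d
Darcy flux q = K·i = 31.02 × 0.0024 = 0.07444 m/d
v_s = q/n_e = 0.07444/0.09 = 0.8271 m/d
T = 25 yr × 365 = 9125 d
L = v × T = 0.8271 × 9125 = 7548 m
   = 7.55 km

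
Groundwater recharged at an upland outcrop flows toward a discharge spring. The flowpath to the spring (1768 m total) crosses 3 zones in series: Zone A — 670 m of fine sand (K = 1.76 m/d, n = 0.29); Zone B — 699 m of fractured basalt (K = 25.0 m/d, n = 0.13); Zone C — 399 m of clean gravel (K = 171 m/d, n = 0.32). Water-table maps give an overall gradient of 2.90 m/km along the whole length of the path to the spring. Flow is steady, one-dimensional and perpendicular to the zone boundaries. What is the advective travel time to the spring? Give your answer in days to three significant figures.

33100 days

For zones in series the flux q is common to all zones; the equivalent conductivity is the harmonic (thickness-weighted) mean, K_eq = L_total / Σ(L_j/K_j).
Σ(L/K) = 670/1.76 + 699/25.0 + 399/171 = 380.7 + 27.96 + 2.333 = 411.0 d
K_eq = L_total / Σ(L/K) = 1768 / 411.0 = 4.302 m/d
q = K_eq · i = 4.302 × 0.0029 = 0.01248 m/d (same in every zone)
Zone A: v = q/n = 0.01248/0.29 = 0.04302 m/d → t_A = 670/0.04302 = 15570 d
Zone B: v = q/n = 0.01248/0.13 = 0.09597 m/d → t_B = 699/0.09597 = 7284 d
Zone C: v = q/n = 0.01248/0.32 = 0.03899 m/d → t_C = 399/0.03899 = 10230 d
Total t = 15570 + 7284 + 10230 = 33090 d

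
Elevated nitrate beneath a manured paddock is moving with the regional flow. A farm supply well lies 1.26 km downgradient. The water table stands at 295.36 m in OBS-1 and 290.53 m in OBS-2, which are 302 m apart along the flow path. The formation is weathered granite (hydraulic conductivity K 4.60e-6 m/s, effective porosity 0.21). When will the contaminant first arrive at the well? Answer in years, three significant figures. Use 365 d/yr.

114 years

Hydraulic gradient i = (295.36 − 290.53) / 302 = 4.83 / 302 = 0.01599
K = 4.60e-6 m/s × 86400 s/d = 0.3974 m/d
q = Ki = 0.3974 × 0.01599 = 0.006356 m/d
Average linear velocity = 0.006356 / 0.21 = 0.03027 m/d
L = 1.26 km = 1260 m
t = L / v = 1260 / 0.03027 = 41630 d
   = 41630 / 365 = 114 yr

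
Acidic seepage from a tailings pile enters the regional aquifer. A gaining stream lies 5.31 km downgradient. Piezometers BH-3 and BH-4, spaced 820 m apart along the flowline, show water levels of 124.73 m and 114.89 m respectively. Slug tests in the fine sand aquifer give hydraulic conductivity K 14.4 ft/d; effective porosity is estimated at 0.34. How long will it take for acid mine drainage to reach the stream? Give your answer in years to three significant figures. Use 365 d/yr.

Hydraulic gradient i = (124.73 − 114.89) / 820 = 9.84 / 820 = 0.01200
K = 14.4 ft/d × 0.3048 = 4.389 m/d
Darcy flux q = K·i = 4.389 × 0.01200 = 0.05267 m/d
Seepage velocity v = q / n = 0.05267 / 0.34 = 0.1549 m/d
L = 5.31 km = 5310 m
t = L / v = 5310 / 0.1549 = 34280 d
   = 34280 / 365 = 93.9 yr

93.9 years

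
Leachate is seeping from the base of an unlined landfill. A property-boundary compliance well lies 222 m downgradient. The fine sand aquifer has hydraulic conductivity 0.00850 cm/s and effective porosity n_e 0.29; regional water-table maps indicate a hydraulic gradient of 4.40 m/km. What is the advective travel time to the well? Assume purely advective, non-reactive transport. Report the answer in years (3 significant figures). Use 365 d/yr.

K = 0.00850 cm/s × 864 = 7.344 m/d
Specific discharge q = 7.344 × 0.0044 = 0.03231 m/d
v = Ki/n = 7.344·0.0044/0.29 = 0.1114 m/d
t = L / v = 222 / 0.1114 = 1992 d
   = 1992 / 365 = 5.46 yr

5.46 years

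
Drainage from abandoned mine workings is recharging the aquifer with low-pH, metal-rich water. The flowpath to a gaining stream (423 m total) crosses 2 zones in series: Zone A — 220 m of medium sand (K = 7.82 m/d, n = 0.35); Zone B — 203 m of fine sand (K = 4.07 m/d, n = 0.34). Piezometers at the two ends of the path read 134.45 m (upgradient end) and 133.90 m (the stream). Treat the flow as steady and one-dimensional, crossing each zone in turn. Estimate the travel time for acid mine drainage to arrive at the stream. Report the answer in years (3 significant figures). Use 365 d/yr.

56.7 years

Total head drop ΔH = 134.45 − 133.90 = 0.55 m
Steady 1-D flow in series ⇒ the Darcy flux q is identical in every zone and the zone head losses add (resistances L/K in series).
Σ(L/K) = 220/7.82 + 203/4.07 = 28.13 + 49.88 = 78.01 d
q = ΔH / Σ(L/K) = 0.55 / 78.01 = 0.007050 m/d (same in every zone)
Zone A: v = q/n = 0.007050/0.35 = 0.02014 m/d → t_A = 220/0.02014 = 10920 d
Zone B: v = q/n = 0.007050/0.34 = 0.02074 m/d → t_B = 203/0.02074 = 9790 d
Total t = 10920 + 9790 = 20710 d
   = 20710 / 365 = 56.7 yr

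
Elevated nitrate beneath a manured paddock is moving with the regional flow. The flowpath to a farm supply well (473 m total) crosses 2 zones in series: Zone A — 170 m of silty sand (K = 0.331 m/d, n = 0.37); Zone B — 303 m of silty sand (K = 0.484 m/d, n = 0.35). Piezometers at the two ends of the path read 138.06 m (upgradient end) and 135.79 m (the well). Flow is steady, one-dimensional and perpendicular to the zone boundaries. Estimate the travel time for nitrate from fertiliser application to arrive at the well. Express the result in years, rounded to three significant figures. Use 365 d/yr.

232 years

Total head drop ΔH = 138.06 − 135.79 = 2.27 m
Continuity: the same q passes through each zone, so ΔH = q·Σ(L_j/K_j) — the zones act as resistances in series.
Σ(L/K) = 170/0.331 + 303/0.484 = 513.6 + 626.0 = 1140 d
q = ΔH / Σ(L/K) = 2.27 / 1140 = 0.001992 m/d (same in every zone)
Zone A: v = q/n = 0.001992/0.37 = 0.005383 m/d → t_A = 170/0.005383 = 31580 d
Zone B: v = q/n = 0.001992/0.35 = 0.005691 m/d → t_B = 303/0.005691 = 53240 d
Total t = 31580 + 53240 = 84820 d
   = 84820 / 365 = 232 yr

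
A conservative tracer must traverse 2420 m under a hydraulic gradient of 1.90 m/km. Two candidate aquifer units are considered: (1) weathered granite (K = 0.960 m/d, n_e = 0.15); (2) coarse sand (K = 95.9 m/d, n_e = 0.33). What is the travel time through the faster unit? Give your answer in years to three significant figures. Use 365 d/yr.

Unit 1 (weathered granite): v = 0.960×0.0019/0.15 = 0.01216 m/d, t = 2420/0.01216 = 199000 d
Unit 2 (coarse sand): v = 95.9×0.0019/0.33 = 0.5522 m/d, t = 2420/0.5522 = 4383 d
Faster: 4383 d / 365 = 12.0 yr

12.0 years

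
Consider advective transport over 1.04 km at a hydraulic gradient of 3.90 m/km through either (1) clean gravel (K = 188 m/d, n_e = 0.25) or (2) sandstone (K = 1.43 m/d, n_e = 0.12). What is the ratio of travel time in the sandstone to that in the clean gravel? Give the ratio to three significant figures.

63.1

Unit 1 (clean gravel): v = 188×0.0039/0.25 = 2.933 m/d, t = 1040/2.933 = 354.6 d
Unit 2 (sandstone): v = 1.43×0.0039/0.12 = 0.04647 m/d, t = 1040/0.04647 = 22380 d
t(sandstone) / t(clean gravel) = 22380/354.6 = 63.1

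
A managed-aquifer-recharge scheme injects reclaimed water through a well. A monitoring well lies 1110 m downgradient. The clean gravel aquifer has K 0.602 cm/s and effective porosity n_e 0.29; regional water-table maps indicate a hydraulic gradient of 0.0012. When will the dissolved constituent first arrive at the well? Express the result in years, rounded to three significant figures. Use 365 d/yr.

1.41 years

K = 0.602 cm/s × 864 = 520.1 m/d
q = Ki = 520.1 × 0.0012 = 0.6242 m/d
v = Ki/n = 520.1·0.0012/0.29 = 2.152 m/d
t = L / v = 1110 / 2.152 = 515.7 d
   = 515.7 / 365 = 1.41 yr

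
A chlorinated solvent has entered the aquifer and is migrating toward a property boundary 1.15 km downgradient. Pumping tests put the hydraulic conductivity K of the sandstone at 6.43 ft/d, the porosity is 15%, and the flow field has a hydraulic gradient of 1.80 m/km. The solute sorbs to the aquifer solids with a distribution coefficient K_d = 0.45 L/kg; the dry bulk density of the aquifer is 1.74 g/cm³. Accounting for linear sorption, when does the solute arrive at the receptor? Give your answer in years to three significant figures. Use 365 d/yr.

833 years

K = 6.43 ft/d × 0.3048 = 1.960 m/d
Specific discharge q = 1.960 × 0.0018 = 0.003528 m/d
v = Ki/n = 1.960·0.0018/0.15 = 0.02352 m/d
Retardation R = 1 + ρ_b·K_d/n = 1 + 1.74×0.45/0.15 = 6.220
Contaminant velocity v_c = v/R = 0.02352/6.220 = 0.003781 m/d
L = 1.15 km = 1150 m
t = L/v_c = 1150/0.003781 = 304100 d
   = 304100/365 = 833 yr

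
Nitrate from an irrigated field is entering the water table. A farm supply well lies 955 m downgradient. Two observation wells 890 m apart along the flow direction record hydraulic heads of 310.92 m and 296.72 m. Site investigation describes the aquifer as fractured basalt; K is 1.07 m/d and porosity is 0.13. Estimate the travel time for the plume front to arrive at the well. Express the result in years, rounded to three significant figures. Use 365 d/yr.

19.9 years

Hydraulic gradient i = (310.92 − 296.72) / 890 = 14.20 / 890 = 0.01596
q = Ki = 1.07 × 0.01596 = 0.01707 m/d
v_s = q/n_e = 0.01707/0.13 = 0.1313 m/d
t = L / v = 955 / 0.1313 = 7272 d
   = 7272 / 365 = 19.9 yr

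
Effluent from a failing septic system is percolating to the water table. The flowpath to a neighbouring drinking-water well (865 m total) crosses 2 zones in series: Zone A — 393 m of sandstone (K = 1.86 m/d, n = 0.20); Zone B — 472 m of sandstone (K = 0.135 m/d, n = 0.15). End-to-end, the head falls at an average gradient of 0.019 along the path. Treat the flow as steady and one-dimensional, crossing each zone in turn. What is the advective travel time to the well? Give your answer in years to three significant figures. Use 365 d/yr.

For zones in series the flux q is common to all zones; the equivalent conductivity is the harmonic (thickness-weighted) mean, K_eq = L_total / Σ(L_j/K_j).
Σ(L/K) = 393/1.86 + 472/0.135 = 211.3 + 3496 = 3708 d
K_eq = L_total / Σ(L/K) = 865 / 3708 = 0.2333 m/d
q = K_eq · i = 0.2333 × 0.019 = 0.004433 m/d (same in every zone)
Zone A: v = q/n = 0.004433/0.20 = 0.02216 m/d → t_A = 393/0.02216 = 17730 d
Zone B: v = q/n = 0.004433/0.15 = 0.02955 m/d → t_B = 472/0.02955 = 15970 d
Total t = 17730 + 15970 = 33700 d
   = 33700 / 365 = 92.3 yr

92.3 years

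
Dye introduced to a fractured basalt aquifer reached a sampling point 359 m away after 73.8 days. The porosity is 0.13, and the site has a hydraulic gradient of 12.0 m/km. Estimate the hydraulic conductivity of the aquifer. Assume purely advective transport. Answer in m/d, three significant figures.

52.7 m/d

v = L / t = 359 / 73.8 = 4.864 m/d
K = v · n / i = 4.864 × 0.13 / 0.012 = 52.7 m/d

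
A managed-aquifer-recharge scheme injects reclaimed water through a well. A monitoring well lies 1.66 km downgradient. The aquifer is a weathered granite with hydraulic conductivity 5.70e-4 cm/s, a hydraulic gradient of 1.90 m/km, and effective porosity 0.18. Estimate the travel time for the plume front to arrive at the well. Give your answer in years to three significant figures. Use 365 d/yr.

K = 5.70e-4 cm/s × 864 = 0.4925 m/d
Specific discharge q = 0.4925 × 0.0019 = 9.357e-4 m/d
Seepage velocity v = q / n = 9.357e-4 / 0.18 = 0.005198 m/d
L = 1.66 km = 1660 m
t = L / v = 1660 / 0.005198 = 319300 d
   = 319300 / 365 = 875 yr

875 years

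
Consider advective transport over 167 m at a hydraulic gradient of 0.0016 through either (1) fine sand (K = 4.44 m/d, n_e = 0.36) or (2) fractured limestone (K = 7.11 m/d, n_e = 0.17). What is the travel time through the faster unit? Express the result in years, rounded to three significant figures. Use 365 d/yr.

Unit 1 (fine sand): v = 4.44×0.0016/0.36 = 0.01973 m/d, t = 167/0.01973 = 8463 d
Unit 2 (fractured limestone): v = 7.11×0.0016/0.17 = 0.06692 m/d, t = 167/0.06692 = 2496 d
Faster: 2496 d / 365 = 6.84 yr

6.84 years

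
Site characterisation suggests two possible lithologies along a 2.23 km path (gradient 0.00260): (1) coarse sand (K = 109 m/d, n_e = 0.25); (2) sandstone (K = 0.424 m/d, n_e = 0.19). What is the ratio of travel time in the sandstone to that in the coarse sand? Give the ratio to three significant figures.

Unit 1 (coarse sand): v = 109×0.0026/0.25 = 1.134 m/d, t = 2230/1.134 = 1967 d
Unit 2 (sandstone): v = 0.424×0.0026/0.19 = 0.005802 m/d, t = 2230/0.005802 = 384300 d
t(sandstone) / t(coarse sand) = 384300/1967 = 195

195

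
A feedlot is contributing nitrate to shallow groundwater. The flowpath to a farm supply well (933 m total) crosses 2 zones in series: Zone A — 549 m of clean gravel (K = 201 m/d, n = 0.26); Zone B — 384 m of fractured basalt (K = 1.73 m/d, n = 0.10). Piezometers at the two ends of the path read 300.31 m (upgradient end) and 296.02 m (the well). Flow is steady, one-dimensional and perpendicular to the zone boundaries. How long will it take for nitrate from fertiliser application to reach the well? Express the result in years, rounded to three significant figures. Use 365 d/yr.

Total head drop ΔH = 300.31 − 296.02 = 4.29 m
Continuity: the same q passes through each zone, so ΔH = q·Σ(L_j/K_j) — the zones act as resistances in series.
Σ(L/K) = 549/201 + 384/1.73 = 2.731 + 222.0 = 224.7 d
q = ΔH / Σ(L/K) = 4.29 / 224.7 = 0.01909 m/d (same in every zone)
Zone A: v = q/n = 0.01909/0.26 = 0.07343 m/d → t_A = 549/0.07343 = 7476 d
Zone B: v = q/n = 0.01909/0.10 = 0.1909 m/d → t_B = 384/0.1909 = 2011 d
Total t = 7476 + 2011 = 9488 d
   = 9488 / 365 = 26.0 yr

26.0 years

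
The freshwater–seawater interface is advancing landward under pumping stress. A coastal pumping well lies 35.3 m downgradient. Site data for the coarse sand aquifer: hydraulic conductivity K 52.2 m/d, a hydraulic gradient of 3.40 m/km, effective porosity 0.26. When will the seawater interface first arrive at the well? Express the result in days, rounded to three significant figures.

Specific discharge q = 52.2 × 0.0034 = 0.1775 m/d
Seepage velocity v = q / n = 0.1775 / 0.26 = 0.6826 m/d
t = L / v = 35.3 / 0.6826 = 51.71 d

51.7 days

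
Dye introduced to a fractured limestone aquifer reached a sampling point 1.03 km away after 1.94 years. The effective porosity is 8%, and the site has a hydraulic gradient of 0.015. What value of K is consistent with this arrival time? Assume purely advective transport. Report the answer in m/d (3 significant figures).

t = 1.94 years = 708.1 d
L = 1.03 km = 1030 m
v = L / t = 1030 / 708.1 = 1.455 m/d
K = v · n / i = 1.455 × 0.08 / 0.015 = 7.76 m/d

7.76 m/d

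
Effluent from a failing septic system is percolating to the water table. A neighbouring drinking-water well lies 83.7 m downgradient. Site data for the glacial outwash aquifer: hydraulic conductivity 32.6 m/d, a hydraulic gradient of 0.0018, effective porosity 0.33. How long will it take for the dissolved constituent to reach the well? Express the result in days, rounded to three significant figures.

471 days

Specific discharge q = 32.6 × 0.0018 = 0.05868 m/d
v = Ki/n = 32.6·0.0018/0.33 = 0.1778 m/d
t = L / v = 83.7 / 0.1778 = 470.7 d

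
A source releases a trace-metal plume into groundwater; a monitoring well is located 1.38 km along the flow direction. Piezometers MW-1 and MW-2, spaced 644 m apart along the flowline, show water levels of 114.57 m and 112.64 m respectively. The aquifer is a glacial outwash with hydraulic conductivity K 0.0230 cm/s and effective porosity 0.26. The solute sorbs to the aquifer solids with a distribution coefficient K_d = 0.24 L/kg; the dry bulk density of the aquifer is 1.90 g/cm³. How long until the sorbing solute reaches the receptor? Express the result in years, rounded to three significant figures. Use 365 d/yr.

Hydraulic gradient i = (114.57 − 112.64) / 644 = 1.93 / 644 = 0.002997
K = 0.0230 cm/s × 864 = 19.87 m/d
Darcy flux q = K·i = 19.87 × 0.002997 = 0.05955 m/d
Average linear velocity = 0.05955 / 0.26 = 0.2291 m/d
Retardation R = 1 + ρ_b·K_d/n = 1 + 1.90×0.24/0.26 = 2.754
Contaminant velocity v_c = v/R = 0.2291/2.754 = 0.08318 m/d
L = 1.38 km = 1380 m
t = L/v_c = 1380/0.08318 = 16590 d
   = 16590/365 = 45.5 yr

45.5 years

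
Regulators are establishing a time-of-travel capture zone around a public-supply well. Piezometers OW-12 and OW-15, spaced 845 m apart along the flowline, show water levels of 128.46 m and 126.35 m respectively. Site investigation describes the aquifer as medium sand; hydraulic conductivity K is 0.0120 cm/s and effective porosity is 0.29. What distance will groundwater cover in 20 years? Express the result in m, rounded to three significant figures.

652 m

Hydraulic gradient i = (128.46 − 126.35) / 845 = 2.11 / 845 = 0.002497
K = 0.0120 cm/s × 864 = 10.37 m/d
Specific discharge q = 10.37 × 0.002497 = 0.02589 m/d
v_s = q/n_e = 0.02589/0.29 = 0.08927 m/d
T = 20 yr × 365 = 7300 d
L = v × T = 0.08927 × 7300 = 651.7 m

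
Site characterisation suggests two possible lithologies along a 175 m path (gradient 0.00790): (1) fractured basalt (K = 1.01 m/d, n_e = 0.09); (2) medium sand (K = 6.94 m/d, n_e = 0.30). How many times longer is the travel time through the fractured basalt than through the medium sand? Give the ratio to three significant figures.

Unit 1 (fractured basalt): v = 1.01×0.0079/0.09 = 0.08866 m/d, t = 175/0.08866 = 1974 d
Unit 2 (medium sand): v = 6.94×0.0079/0.30 = 0.1828 m/d, t = 175/0.1828 = 957.6 d
t(fractured basalt) / t(medium sand) = 1974/957.6 = 2.06

2.06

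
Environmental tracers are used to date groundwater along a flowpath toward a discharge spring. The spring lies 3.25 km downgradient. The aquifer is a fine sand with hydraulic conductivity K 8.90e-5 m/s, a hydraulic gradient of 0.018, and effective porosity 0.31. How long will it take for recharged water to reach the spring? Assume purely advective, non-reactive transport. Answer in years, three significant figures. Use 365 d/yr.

K = 8.90e-5 m/s × 86400 s/d = 7.690 m/d
Darcy flux q = K·i = 7.690 × 0.018 = 0.1384 m/d
v_s = q/n_e = 0.1384/0.31 = 0.4465 m/d
L = 3.25 km = 3250 m
t = L / v = 3250 / 0.4465 = 7279 d
   = 7279 / 365 = 19.9 yr

19.9 years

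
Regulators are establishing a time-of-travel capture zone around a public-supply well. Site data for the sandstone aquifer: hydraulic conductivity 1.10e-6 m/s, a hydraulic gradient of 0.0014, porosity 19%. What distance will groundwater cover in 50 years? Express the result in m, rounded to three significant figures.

12.8 m

K = 1.10e-6 m/s × 86400 s/d = 0.09504 m/d
Darcy flux q = K·i = 0.09504 × 0.0014 = 1.331e-4 m/d
Seepage velocity v = q / n = 1.331e-4 / 0.19 = 7.003e-4 m/d
T = 50 yr × 365 = 18250 d
L = v × T = 7.003e-4 × 18250 = 12.78 m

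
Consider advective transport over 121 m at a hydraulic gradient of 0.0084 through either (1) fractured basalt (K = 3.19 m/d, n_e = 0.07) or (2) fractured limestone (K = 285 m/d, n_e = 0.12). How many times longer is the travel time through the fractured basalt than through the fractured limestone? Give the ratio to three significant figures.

52.1

Unit 1 (fractured basalt): v = 3.19×0.0084/0.07 = 0.3828 m/d, t = 121/0.3828 = 316.1 d
Unit 2 (fractured limestone): v = 285×0.0084/0.12 = 19.95 m/d, t = 121/19.95 = 6.065 d
t(fractured basalt) / t(fractured limestone) = 316.1/6.065 = 52.1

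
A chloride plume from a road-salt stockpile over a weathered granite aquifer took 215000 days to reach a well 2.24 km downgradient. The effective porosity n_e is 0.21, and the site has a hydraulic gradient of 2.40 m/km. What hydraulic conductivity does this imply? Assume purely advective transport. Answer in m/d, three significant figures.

0.912 m/d

L = 2.24 km = 2240 m
v = L / t = 2240 / 215000 = 0.01042 m/d
K = v · n / i = 0.01042 × 0.21 / 0.0024 = 0.912 m/d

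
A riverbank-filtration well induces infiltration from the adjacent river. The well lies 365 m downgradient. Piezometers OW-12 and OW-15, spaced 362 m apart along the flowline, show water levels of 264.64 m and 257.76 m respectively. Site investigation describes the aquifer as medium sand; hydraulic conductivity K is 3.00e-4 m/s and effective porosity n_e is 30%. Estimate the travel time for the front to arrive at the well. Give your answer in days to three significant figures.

Hydraulic gradient i = (264.64 − 257.76) / 362 = 6.88 / 362 = 0.01901
K = 3.00e-4 m/s × 86400 s/d = 25.92 m/d
q = Ki = 25.92 × 0.01901 = 0.4926 m/d
Average linear velocity = 0.4926 / 0.30 = 1.642 m/d
t = L / v = 365 / 1.642 = 222.3 d

222 days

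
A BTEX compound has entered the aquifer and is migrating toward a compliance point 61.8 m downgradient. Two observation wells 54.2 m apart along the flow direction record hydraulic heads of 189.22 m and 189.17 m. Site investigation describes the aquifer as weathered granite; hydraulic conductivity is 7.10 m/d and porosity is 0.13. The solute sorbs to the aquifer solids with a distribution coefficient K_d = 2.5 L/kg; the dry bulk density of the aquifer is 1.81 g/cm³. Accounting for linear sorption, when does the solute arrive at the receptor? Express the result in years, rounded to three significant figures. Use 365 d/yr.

120 years

Hydraulic gradient i = (189.22 − 189.17) / 54.2 = 0.05 / 54.2 = 9.225e-4
Darcy flux q = K·i = 7.10 × 9.225e-4 = 0.006550 m/d
Average linear velocity = 0.006550 / 0.13 = 0.05038 m/d
Retardation R = 1 + ρ_b·K_d/n = 1 + 1.81×2.5/0.13 = 35.81
Contaminant velocity v_c = v/R = 0.05038/35.81 = 0.001407 m/d
t = L/v_c = 61.8/0.001407 = 43920 d
   = 43920/365 = 120 yr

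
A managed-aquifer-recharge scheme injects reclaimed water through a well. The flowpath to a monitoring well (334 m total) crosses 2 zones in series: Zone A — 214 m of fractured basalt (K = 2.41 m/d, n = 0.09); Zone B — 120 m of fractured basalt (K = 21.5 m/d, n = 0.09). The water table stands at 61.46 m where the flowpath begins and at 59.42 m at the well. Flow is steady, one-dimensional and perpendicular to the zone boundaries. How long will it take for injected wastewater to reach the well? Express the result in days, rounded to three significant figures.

1390 days

Total head drop ΔH = 61.46 − 59.42 = 2.04 m
Steady 1-D flow in series ⇒ the Darcy flux q is identical in every zone and the zone head losses add (resistances L/K in series).
Σ(L/K) = 214/2.41 + 120/21.5 = 88.80 + 5.581 = 94.38 d
q = ΔH / Σ(L/K) = 2.04 / 94.38 = 0.02162 m/d (same in every zone)
Zone A: v = q/n = 0.02162/0.09 = 0.2402 m/d → t_A = 214/0.2402 = 891.0 d
Zone B: v = q/n = 0.02162/0.09 = 0.2402 m/d → t_B = 120/0.2402 = 499.6 d
Total t = 891.0 + 499.6 = 1391 d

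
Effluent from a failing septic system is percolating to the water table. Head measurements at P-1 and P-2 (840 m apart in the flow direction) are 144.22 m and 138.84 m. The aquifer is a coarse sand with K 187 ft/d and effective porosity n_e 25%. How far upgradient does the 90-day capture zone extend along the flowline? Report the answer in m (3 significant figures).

131 m

Hydraulic gradient i = (144.22 − 138.84) / 840 = 5.38 / 840 = 0.006405
K = 187 ft/d × 0.3048 = 57.00 m/d
q = Ki = 57.00 × 0.006405 = 0.3651 m/d
v = Ki/n = 57.00·0.006405/0.25 = 1.460 m/d
L = v × T = 1.460 × 90 = 131.4 m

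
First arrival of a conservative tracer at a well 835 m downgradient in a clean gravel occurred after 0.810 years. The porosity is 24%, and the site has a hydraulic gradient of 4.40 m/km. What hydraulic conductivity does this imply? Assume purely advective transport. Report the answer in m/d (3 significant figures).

154 m/d

t = 0.810 years = 295.7 d
v = L / t = 835 / 295.7 = 2.824 m/d
K = v · n / i = 2.824 × 0.24 / 0.0044 = 154 m/d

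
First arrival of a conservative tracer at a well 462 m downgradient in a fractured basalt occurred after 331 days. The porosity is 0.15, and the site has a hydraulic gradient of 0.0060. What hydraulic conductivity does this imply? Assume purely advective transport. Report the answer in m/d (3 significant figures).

34.9 m/d

v = L / t = 462 / 331 = 1.396 m/d
K = v · n / i = 1.396 × 0.15 / 0.0060 = 34.9 m/d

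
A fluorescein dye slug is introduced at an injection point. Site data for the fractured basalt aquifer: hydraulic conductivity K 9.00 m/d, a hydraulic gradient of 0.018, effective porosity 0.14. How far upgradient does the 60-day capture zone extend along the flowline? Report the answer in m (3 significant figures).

q = Ki = 9.00 × 0.018 = 0.1620 m/d
v_s = q/n_e = 0.1620/0.14 = 1.157 m/d
L = v × T = 1.157 × 60 = 69.43 m

69.4 m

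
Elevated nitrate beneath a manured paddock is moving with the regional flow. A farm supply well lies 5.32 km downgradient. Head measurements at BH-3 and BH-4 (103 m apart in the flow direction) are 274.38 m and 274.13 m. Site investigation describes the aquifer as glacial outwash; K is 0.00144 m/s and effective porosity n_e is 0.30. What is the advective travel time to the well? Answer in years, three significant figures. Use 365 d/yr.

14.5 years

Hydraulic gradient i = (274.38 − 274.13) / 103 = 0.25 / 103 = 0.002427
K = 0.00144 m/s × 86400 s/d = 124.4 m/d
Darcy flux q = K·i = 124.4 × 0.002427 = 0.3020 m/d
Average linear velocity = 0.3020 / 0.30 = 1.007 m/d
L = 5.32 km = 5320 m
t = L / v = 5320 / 1.007 = 5285 d
   = 5285 / 365 = 14.5 yr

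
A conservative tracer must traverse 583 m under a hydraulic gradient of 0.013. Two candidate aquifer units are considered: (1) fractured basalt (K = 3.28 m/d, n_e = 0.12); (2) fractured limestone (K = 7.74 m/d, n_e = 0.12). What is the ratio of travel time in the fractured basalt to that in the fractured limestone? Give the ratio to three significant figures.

Unit 1 (fractured basalt): v = 3.28×0.013/0.12 = 0.3553 m/d, t = 583/0.3553 = 1641 d
Unit 2 (fractured limestone): v = 7.74×0.013/0.12 = 0.8385 m/d, t = 583/0.8385 = 695.3 d
t(fractured basalt) / t(fractured limestone) = 1641/695.3 = 2.36

2.36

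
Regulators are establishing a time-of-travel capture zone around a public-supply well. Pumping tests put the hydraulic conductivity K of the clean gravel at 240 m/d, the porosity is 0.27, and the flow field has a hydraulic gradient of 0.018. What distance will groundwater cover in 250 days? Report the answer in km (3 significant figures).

4.00 km

q = Ki = 240 × 0.018 = 4.320 m/d
v = Ki/n = 240·0.018/0.27 = 16.00 m/d
L = v × T = 16.00 × 250 = 4000 m
   = 4.00 km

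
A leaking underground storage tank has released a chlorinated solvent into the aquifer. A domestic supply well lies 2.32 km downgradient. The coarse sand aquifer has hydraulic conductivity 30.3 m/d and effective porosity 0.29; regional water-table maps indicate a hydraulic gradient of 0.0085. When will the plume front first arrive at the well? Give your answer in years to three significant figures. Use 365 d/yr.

7.16 years

Darcy flux q = K·i = 30.3 × 0.0085 = 0.2576 m/d
Seepage velocity v = q / n = 0.2576 / 0.29 = 0.8881 m/d
L = 2.32 km = 2320 m
t = L / v = 2320 / 0.8881 = 2612 d
   = 2612 / 365 = 7.16 yr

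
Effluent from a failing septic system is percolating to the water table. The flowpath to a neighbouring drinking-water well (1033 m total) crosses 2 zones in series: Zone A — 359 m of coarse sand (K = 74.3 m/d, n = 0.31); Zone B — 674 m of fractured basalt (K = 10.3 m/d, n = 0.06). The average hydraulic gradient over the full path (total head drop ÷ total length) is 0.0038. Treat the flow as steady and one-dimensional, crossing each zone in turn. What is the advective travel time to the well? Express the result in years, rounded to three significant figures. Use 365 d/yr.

Continuity: the same q passes through each zone, so ΔH = q·Σ(L_j/K_j) — the zones act as resistances in series.
Σ(L/K) = 359/74.3 + 674/10.3 = 4.832 + 65.44 = 70.27 d
K_eq = L_total / Σ(L/K) = 1033 / 70.27 = 14.70 m/d
q = K_eq · i = 14.70 × 0.0038 = 0.05586 m/d (same in every zone)
Zone A: v = q/n = 0.05586/0.31 = 0.1802 m/d → t_A = 359/0.1802 = 1992 d
Zone B: v = q/n = 0.05586/0.06 = 0.9310 m/d → t_B = 674/0.9310 = 723.9 d
Total t = 1992 + 723.9 = 2716 d
   = 2716 / 365 = 7.44 yr

7.44 years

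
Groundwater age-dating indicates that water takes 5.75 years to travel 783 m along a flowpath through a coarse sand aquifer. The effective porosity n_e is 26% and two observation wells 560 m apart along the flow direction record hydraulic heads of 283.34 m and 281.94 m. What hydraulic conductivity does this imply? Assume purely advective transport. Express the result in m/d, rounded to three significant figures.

Hydraulic gradient i = (283.34 − 281.94) / 560 = 1.40 / 560 = 0.002500
t = 5.75 years = 2099 d
v = L / t = 783 / 2099 = 0.3731 m/d
K = v · n / i = 0.3731 × 0.26 / 0.002500 = 38.8 m/d

38.8 m/d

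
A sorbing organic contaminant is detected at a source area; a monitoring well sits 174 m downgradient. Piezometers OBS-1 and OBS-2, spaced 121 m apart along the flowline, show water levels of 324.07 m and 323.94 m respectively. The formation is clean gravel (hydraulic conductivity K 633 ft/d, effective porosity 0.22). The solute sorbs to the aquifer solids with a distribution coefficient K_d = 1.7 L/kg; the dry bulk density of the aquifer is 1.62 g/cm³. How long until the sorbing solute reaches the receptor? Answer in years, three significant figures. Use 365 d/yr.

6.84 years

Hydraulic gradient i = (324.07 − 323.94) / 121 = 0.13 / 121 = 0.001074
K = 633 ft/d × 0.3048 = 192.9 m/d
q = Ki = 192.9 × 0.001074 = 0.2073 m/d
Average linear velocity = 0.2073 / 0.22 = 0.9422 m/d
Retardation R = 1 + ρ_b·K_d/n = 1 + 1.62×1.7/0.22 = 13.52
Contaminant velocity v_c = v/R = 0.9422/13.52 = 0.06970 m/d
t = L/v_c = 174/0.06970 = 2496 d
   = 2496/365 = 6.84 yr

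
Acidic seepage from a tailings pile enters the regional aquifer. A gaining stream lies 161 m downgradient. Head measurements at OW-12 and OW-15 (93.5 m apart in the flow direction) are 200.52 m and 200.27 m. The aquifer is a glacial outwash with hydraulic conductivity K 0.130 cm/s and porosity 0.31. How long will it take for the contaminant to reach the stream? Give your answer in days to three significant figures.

Hydraulic gradient i = (200.52 − 200.27) / 93.5 = 0.25 / 93.5 = 0.002674
K = 0.130 cm/s × 864 = 112.3 m/d
Specific discharge q = 112.3 × 0.002674 = 0.3003 m/d
Seepage velocity v = q / n = 0.3003 / 0.31 = 0.9688 m/d
t = L / v = 161 / 0.9688 = 166.2 d

166 days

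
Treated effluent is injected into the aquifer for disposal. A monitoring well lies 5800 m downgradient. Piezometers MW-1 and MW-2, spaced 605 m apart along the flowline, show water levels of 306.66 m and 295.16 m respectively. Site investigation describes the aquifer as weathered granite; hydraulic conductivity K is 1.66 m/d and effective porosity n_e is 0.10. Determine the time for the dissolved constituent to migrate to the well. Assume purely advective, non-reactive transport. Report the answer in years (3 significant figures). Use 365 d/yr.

Hydraulic gradient i = (306.66 − 295.16) / 605 = 11.50 / 605 = 0.01901
Darcy flux q = K·i = 1.66 × 0.01901 = 0.03155 m/d
v = Ki/n = 1.66·0.01901/0.10 = 0.3155 m/d
t = L / v = 5800 / 0.3155 = 18380 d
   = 18380 / 365 = 50.4 yr

50.4 years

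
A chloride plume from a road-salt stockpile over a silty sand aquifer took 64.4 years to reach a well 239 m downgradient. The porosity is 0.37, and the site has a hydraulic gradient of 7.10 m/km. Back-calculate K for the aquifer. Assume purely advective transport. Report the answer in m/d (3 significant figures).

t = 64.4 years = 23510 d
v = L / t = 239 / 23510 = 0.01017 m/d
K = v · n / i = 0.01017 × 0.37 / 0.0071 = 0.530 m/d

0.530 m/d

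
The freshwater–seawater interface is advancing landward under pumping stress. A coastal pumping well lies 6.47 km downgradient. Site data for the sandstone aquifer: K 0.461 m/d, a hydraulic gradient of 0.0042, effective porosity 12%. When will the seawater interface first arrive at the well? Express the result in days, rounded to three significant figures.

q = Ki = 0.461 × 0.0042 = 0.001936 m/d
v = Ki/n = 0.461·0.0042/0.12 = 0.01614 m/d
L = 6.47 km = 6470 m
t = L / v = 6470 / 0.01614 = 401000 d

401000 days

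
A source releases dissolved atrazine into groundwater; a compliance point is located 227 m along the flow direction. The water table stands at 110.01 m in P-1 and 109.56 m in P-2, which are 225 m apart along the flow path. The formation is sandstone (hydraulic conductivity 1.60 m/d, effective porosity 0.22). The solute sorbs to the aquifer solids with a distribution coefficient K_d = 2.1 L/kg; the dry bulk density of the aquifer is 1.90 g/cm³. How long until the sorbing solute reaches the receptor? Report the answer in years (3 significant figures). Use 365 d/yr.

Hydraulic gradient i = (110.01 − 109.56) / 225 = 0.45 / 225 = 0.002000
Specific discharge q = 1.60 × 0.002000 = 0.003200 m/d
v = Ki/n = 1.60·0.002000/0.22 = 0.01455 m/d
Retardation R = 1 + ρ_b·K_d/n = 1 + 1.90×2.1/0.22 = 19.14
Contaminant velocity v_c = v/R = 0.01455/19.14 = 7.601e-4 m/d
t = L/v_c = 227/7.601e-4 = 298600 d
   = 298600/365 = 818 yr

818 years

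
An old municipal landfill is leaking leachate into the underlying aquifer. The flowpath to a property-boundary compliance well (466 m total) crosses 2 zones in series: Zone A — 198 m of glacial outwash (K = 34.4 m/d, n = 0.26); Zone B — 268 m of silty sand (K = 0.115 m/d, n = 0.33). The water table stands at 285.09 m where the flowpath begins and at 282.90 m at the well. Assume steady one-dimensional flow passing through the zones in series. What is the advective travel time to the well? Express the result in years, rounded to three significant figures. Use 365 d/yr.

Total head drop ΔH = 285.09 − 282.90 = 2.19 m
Steady 1-D flow in series ⇒ the Darcy flux q is identical in every zone and the zone head losses add (resistances L/K in series).
Σ(L/K) = 198/34.4 + 268/0.115 = 5.756 + 2330 = 2336 d
q = ΔH / Σ(L/K) = 2.19 / 2336 = 9.374e-4 m/d (same in every zone)
Zone A: v = q/n = 9.374e-4/0.26 = 0.003605 m/d → t_A = 198/0.003605 = 54920 d
Zone B: v = q/n = 9.374e-4/0.33 = 0.002841 m/d → t_B = 268/0.002841 = 94340 d
Total t = 54920 + 94340 = 149300 d
   = 149300 / 365 = 409 yr

409 years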